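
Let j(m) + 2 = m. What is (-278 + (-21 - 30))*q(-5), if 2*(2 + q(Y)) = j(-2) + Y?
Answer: 4277/2 ≈ 2138.5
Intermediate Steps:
j(m) = -2 + m
q(Y) = -4 + Y/2 (q(Y) = -2 + ((-2 - 2) + Y)/2 = -2 + (-4 + Y)/2 = -2 + (-2 + Y/2) = -4 + Y/2)
(-278 + (-21 - 30))*q(-5) = (-278 + (-21 - 30))*(-4 + (½)*(-5)) = (-278 - 51)*(-4 - 5/2) = -329*(-13/2) = 4277/2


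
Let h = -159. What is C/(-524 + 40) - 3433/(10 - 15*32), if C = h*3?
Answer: 942881/113740 ≈ 8.2898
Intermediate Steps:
C = -477 (C = -159*3 = -477)
C/(-524 + 40) - 3433/(10 - 15*32) = -477/(-524 + 40) - 3433/(10 - 15*32) = -477/(-484) - 3433/(10 - 480) = -477*(-1/484) - 3433/(-470) = 477/484 - 3433*(-1/470) = 477/484 + 3433/470 = 942881/113740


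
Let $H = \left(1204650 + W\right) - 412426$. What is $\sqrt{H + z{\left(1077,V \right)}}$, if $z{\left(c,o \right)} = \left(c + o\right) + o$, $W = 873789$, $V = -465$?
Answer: $4 \sqrt{104135} \approx 1290.8$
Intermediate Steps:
$z{\left(c,o \right)} = c + 2 o$
$H = 1666013$ ($H = \left(1204650 + 873789\right) - 412426 = 2078439 - 412426 = 1666013$)
$\sqrt{H + z{\left(1077,V \right)}} = \sqrt{1666013 + \left(1077 + 2 \left(-465\right)\right)} = \sqrt{1666013 + \left(1077 - 930\right)} = \sqrt{1666013 + 147} = \sqrt{1666160} = 4 \sqrt{104135}$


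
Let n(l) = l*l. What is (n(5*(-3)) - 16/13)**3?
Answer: 24616775429/2197 ≈ 1.1205e+7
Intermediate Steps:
n(l) = l**2
(n(5*(-3)) - 16/13)**3 = ((5*(-3))**2 - 16/13)**3 = ((-15)**2 - 16*1/13)**3 = (225 - 16/13)**3 = (2909/13)**3 = 24616775429/2197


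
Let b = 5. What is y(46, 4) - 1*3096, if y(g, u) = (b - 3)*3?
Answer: -3090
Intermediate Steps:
y(g, u) = 6 (y(g, u) = (5 - 3)*3 = 2*3 = 6)
y(46, 4) - 1*3096 = 6 - 1*3096 = 6 - 3096 = -3090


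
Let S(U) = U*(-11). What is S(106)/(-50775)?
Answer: 1166/50775 ≈ 0.022964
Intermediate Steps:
S(U) = -11*U
S(106)/(-50775) = -11*106/(-50775) = -1166*(-1/50775) = 1166/50775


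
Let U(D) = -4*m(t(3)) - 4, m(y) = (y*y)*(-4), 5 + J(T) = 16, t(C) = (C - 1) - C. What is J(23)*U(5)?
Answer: 132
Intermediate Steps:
t(C) = -1 (t(C) = (-1 + C) - C = -1)
J(T) = 11 (J(T) = -5 + 16 = 11)
m(y) = -4*y**2 (m(y) = y**2*(-4) = -4*y**2)
U(D) = 12 (U(D) = -(-16)*(-1)**2 - 4 = -(-16) - 4 = -4*(-4) - 4 = 16 - 4 = 12)
J(23)*U(5) = 11*12 = 132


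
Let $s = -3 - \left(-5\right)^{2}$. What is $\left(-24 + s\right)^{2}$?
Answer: $2704$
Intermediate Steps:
$s = -28$ ($s = -3 - 25 = -28$)
$\left(-24 + s\right)^{2} = \left(-24 - 28\right)^{2} = \left(-52\right)^{2} = 2704$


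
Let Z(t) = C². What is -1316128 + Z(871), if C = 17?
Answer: -1315839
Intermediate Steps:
Z(t) = 289 (Z(t) = 17² = 289)
-1316128 + Z(871) = -1316128 + 289 = -1315839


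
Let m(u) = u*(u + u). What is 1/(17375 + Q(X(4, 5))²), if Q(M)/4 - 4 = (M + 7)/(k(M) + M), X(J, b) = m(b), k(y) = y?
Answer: 625/11068224 ≈ 5.6468e-5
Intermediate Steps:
m(u) = 2*u² (m(u) = u*(2*u) = 2*u²)
X(J, b) = 2*b²
Q(M) = 16 + 2*(7 + M)/M (Q(M) = 16 + 4*((M + 7)/(M + M)) = 16 + 4*((7 + M)/((2*M))) = 16 + 4*((7 + M)*(1/(2*M))) = 16 + 4*((7 + M)/(2*M)) = 16 + 2*(7 + M)/M)
1/(17375 + Q(X(4, 5))²) = 1/(17375 + (18 + 14/((2*5²)))²) = 1/(17375 + (18 + 14/((2*25)))²) = 1/(17375 + (18 + 14/50)²) = 1/(17375 + (18 + 14*(1/50))²) = 1/(17375 + (18 + 7/25)²) = 1/(17375 + (457/25)²) = 1/(17375 + 208849/625) = 1/(11068224/625) = 625/11068224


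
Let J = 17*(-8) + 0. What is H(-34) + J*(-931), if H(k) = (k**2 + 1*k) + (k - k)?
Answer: 127738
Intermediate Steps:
H(k) = k + k**2 (H(k) = (k**2 + k) + 0 = (k + k**2) + 0 = k + k**2)
J = -136 (J = -136 + 0 = -136)
H(-34) + J*(-931) = -34*(1 - 34) - 136*(-931) = -34*(-33) + 126616 = 1122 + 126616 = 127738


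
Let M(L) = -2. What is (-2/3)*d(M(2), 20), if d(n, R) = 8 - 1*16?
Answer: 16/3 ≈ 5.3333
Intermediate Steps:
d(n, R) = -8 (d(n, R) = 8 - 16 = -8)
(-2/3)*d(M(2), 20) = -2/3*(-8) = -2*⅓*(-8) = -⅔*(-8) = 16/3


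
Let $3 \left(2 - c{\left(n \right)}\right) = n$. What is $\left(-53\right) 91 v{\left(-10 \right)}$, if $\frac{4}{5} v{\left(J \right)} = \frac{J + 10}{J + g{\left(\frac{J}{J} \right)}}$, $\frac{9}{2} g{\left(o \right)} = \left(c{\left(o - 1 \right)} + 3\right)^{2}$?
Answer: $0$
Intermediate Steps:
$c{\left(n \right)} = 2 - \frac{n}{3}$
$g{\left(o \right)} = \frac{2 \left(\frac{16}{3} - \frac{o}{3}\right)^{2}}{9}$ ($g{\left(o \right)} = \frac{2 \left(\left(2 - \frac{o - 1}{3}\right) + 3\right)^{2}}{9} = \frac{2 \left(\left(2 - \frac{-1 + o}{3}\right) + 3\right)^{2}}{9} = \frac{2 \left(\left(2 - \left(- \frac{1}{3} + \frac{o}{3}\right)\right) + 3\right)^{2}}{9} = \frac{2 \left(\left(\frac{7}{3} - \frac{o}{3}\right) + 3\right)^{2}}{9} = \frac{2 \left(\frac{16}{3} - \frac{o}{3}\right)^{2}}{9}$)
$v{\left(J \right)} = \frac{5 \left(10 + J\right)}{4 \left(\frac{50}{9} + J\right)}$ ($v{\left(J \right)} = \frac{5 \frac{J + 10}{J + \frac{2 \left(-16 + \frac{J}{J}\right)^{2}}{81}}}{4} = \frac{5 \frac{10 + J}{J + \frac{2 \left(-16 + 1\right)^{2}}{81}}}{4} = \frac{5 \frac{10 + J}{J + \frac{2 \left(-15\right)^{2}}{81}}}{4} = \frac{5 \frac{10 + J}{J + \frac{2}{81} \cdot 225}}{4} = \frac{5 \frac{10 + J}{J + \frac{50}{9}}}{4} = \frac{5 \frac{10 + J}{\frac{50}{9} + J}}{4} = \frac{5 \left(10 + J\right)}{4 \left(\frac{50}{9} + J\right)}$)
$\left(-53\right) 91 v{\left(-10 \right)} = \left(-53\right) 91 \frac{45 \left(10 - 10\right)}{4 \left(50 + 9 \left(-10\right)\right)} = - 4823 \cdot \frac{45}{4} \frac{1}{50 - 90} \cdot 0 = - 4823 \cdot \frac{45}{4} \frac{1}{-40} \cdot 0 = - 4823 \cdot \frac{45}{4} \left(- \frac{1}{40}\right) 0 = \left(-4823\right) 0 = 0$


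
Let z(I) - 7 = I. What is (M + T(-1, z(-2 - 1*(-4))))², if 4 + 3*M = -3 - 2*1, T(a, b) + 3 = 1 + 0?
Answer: 25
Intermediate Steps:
z(I) = 7 + I
T(a, b) = -2 (T(a, b) = -3 + (1 + 0) = -3 + 1 = -2)
M = -3 (M = -4/3 + (-3 - 2*1)/3 = -4/3 + (-3 - 2)/3 = -4/3 + (⅓)*(-5) = -4/3 - 5/3 = -3)
(M + T(-1, z(-2 - 1*(-4))))² = (-3 - 2)² = (-5)² = 25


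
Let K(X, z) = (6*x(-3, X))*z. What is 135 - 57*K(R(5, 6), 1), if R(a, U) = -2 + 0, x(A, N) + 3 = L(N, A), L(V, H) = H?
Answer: 2187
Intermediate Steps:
x(A, N) = -3 + A
R(a, U) = -2
K(X, z) = -36*z (K(X, z) = (6*(-3 - 3))*z = (6*(-6))*z = -36*z)
135 - 57*K(R(5, 6), 1) = 135 - (-2052) = 135 - 57*(-36) = 135 + 2052 = 2187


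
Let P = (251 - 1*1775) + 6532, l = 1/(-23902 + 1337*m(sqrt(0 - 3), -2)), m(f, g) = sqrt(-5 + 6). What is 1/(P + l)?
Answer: 22565/113005519 ≈ 0.00019968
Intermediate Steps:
m(f, g) = 1 (m(f, g) = sqrt(1) = 1)
l = -1/22565 (l = 1/(-23902 + 1337*1) = 1/(-23902 + 1337) = 1/(-22565) = -1/22565 ≈ -4.4316e-5)
P = 5008 (P = (251 - 1775) + 6532 = -1524 + 6532 = 5008)
1/(P + l) = 1/(5008 - 1/22565) = 1/(113005519/22565) = 22565/113005519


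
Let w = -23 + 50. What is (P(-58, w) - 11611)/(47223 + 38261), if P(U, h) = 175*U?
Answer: -21761/85484 ≈ -0.25456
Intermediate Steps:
w = 27
(P(-58, w) - 11611)/(47223 + 38261) = (175*(-58) - 11611)/(47223 + 38261) = (-10150 - 11611)/85484 = -21761*1/85484 = -21761/85484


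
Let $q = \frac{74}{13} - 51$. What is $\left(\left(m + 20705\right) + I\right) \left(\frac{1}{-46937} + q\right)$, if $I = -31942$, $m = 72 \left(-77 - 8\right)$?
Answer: $\frac{28226470026}{35893} \approx 7.8641 \cdot 10^{5}$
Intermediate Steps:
$m = -6120$ ($m = 72 \left(-85\right) = -6120$)
$q = - \frac{589}{13}$ ($q = 74 \cdot \frac{1}{13} - 51 = \frac{74}{13} - 51 = - \frac{589}{13} \approx -45.308$)
$\left(\left(m + 20705\right) + I\right) \left(\frac{1}{-46937} + q\right) = \left(\left(-6120 + 20705\right) - 31942\right) \left(\frac{1}{-46937} - \frac{589}{13}\right) = \left(14585 - 31942\right) \left(- \frac{1}{46937} - \frac{589}{13}\right) = \left(-17357\right) \left(- \frac{27645906}{610181}\right) = \frac{28226470026}{35893}$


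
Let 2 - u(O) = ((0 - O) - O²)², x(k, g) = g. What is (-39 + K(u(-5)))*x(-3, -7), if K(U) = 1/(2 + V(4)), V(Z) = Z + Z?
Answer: 2723/10 ≈ 272.30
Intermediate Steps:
V(Z) = 2*Z
u(O) = 2 - (-O - O²)² (u(O) = 2 - ((0 - O) - O²)² = 2 - (-O - O²)²)
K(U) = ⅒ (K(U) = 1/(2 + 2*4) = 1/(2 + 8) = 1/10 = ⅒)
(-39 + K(u(-5)))*x(-3, -7) = (-39 + ⅒)*(-7) = -389/10*(-7) = 2723/10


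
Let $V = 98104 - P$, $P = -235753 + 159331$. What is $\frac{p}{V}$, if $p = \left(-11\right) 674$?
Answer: $- \frac{337}{7933} \approx -0.042481$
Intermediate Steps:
$P = -76422$
$p = -7414$
$V = 174526$ ($V = 98104 - -76422 = 98104 + 76422 = 174526$)
$\frac{p}{V} = - \frac{7414}{174526} = \left(-7414\right) \frac{1}{174526} = - \frac{337}{7933}$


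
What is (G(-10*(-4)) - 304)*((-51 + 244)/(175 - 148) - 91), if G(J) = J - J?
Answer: 688256/27 ≈ 25491.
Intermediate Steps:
G(J) = 0
(G(-10*(-4)) - 304)*((-51 + 244)/(175 - 148) - 91) = (0 - 304)*((-51 + 244)/(175 - 148) - 91) = -304*(193/27 - 91) = -304*(-2264/27) = 688256/27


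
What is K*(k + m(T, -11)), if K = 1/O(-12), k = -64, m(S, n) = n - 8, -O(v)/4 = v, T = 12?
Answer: -83/48 ≈ -1.7292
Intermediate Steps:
O(v) = -4*v
m(S, n) = -8 + n
K = 1/48 (K = 1/(-4*(-12)) = 1/48 ≈ 0.020833)
K*(k + m(T, -11)) = (-64 + (-8 - 11))/48 = (-64 - 19)/48 = (1/48)*(-83) = -83/48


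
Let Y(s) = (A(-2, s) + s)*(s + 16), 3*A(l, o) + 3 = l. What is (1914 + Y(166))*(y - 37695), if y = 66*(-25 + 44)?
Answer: -1159649796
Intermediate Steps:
y = 1254 (y = 66*19 = 1254)
A(l, o) = -1 + l/3
Y(s) = (16 + s)*(-5/3 + s) (Y(s) = ((-1 + (⅓)*(-2)) + s)*(s + 16) = ((-1 - ⅔) + s)*(16 + s) = (-5/3 + s)*(16 + s) = (16 + s)*(-5/3 + s))
(1914 + Y(166))*(y - 37695) = (1914 + (-80/3 + 166² + (43/3)*166))*(1254 - 37695) = (1914 + (-80/3 + 27556 + 7138/3))*(-36441) = (1914 + 89726/3)*(-36441) = (95468/3)*(-36441) = -1159649796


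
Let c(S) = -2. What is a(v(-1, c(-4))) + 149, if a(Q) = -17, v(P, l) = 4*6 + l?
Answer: 132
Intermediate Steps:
v(P, l) = 24 + l
a(v(-1, c(-4))) + 149 = -17 + 149 = 132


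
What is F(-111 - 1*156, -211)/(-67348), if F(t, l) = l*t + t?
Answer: -28035/33674 ≈ -0.83254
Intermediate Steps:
F(t, l) = t + l*t
F(-111 - 1*156, -211)/(-67348) = ((-111 - 1*156)*(1 - 211))/(-67348) = ((-111 - 156)*(-210))*(-1/67348) = -267*(-210)*(-1/67348) = 56070*(-1/67348) = -28035/33674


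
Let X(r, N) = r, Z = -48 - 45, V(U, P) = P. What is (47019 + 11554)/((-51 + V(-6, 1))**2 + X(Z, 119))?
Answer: 58573/2407 ≈ 24.334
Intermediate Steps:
Z = -93
(47019 + 11554)/((-51 + V(-6, 1))**2 + X(Z, 119)) = (47019 + 11554)/((-51 + 1)**2 - 93) = 58573/((-50)**2 - 93) = 58573/(2500 - 93) = 58573/2407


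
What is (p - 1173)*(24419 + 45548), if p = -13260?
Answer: -1009833711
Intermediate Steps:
(p - 1173)*(24419 + 45548) = (-13260 - 1173)*(24419 + 45548) = -14433*69967 = -1009833711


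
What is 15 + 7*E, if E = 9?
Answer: 78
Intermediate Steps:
15 + 7*E = 15 + 7*9 = 15 + 63 = 78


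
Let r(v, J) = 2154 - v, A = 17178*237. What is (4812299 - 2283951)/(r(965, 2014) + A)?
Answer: 2528348/4072375 ≈ 0.62085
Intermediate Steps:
A = 4071186
(4812299 - 2283951)/(r(965, 2014) + A) = (4812299 - 2283951)/((2154 - 1*965) + 4071186) = 2528348/((2154 - 965) + 4071186) = 2528348/(1189 + 4071186) = 2528348/4072375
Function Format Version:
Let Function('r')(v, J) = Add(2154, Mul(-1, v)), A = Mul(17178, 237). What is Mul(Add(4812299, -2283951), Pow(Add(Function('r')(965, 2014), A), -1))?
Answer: Rational(2528348, 4072375) ≈ 0.62085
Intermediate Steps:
A = 4071186
Mul(Add(4812299, -2283951), Pow(Add(Function('r')(965, 2014), A), -1)) = Mul(Add(4812299, -2283951), Pow(Add(Add(2154, Mul(-1, 965)), 4071186), -1)) = Mul(2528348, Pow(Add(Add(2154, -965), 4071186), -1)) = Mul(2528348, Pow(Add(1189, 4071186), -1)) = Mul(2528348, Pow(4072375, -1)) = Mul(2528348, Rational(1, 4072375)) = Rational(2528348, 4072375)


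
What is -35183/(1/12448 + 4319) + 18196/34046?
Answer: -6966223779158/915206067999 ≈ -7.6116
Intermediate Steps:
-35183/(1/12448 + 4319) + 18196/34046 = -35183/(1/12448 + 4319) + 18196*(1/34046) = -35183/53762913/12448 + 9098/17023 = -35183*12448/53762913 + 9098/17023 = -437957984/53762913 + 9098/17023 = -6966223779158/915206067999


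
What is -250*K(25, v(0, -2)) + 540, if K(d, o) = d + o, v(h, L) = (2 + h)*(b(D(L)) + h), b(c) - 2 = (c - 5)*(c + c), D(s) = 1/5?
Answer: -5750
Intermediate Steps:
D(s) = ⅕
b(c) = 2 + 2*c*(-5 + c) (b(c) = 2 + (c - 5)*(c + c) = 2 + (-5 + c)*(2*c) = 2 + 2*c*(-5 + c))
v(h, L) = (2 + h)*(2/25 + h) (v(h, L) = (2 + h)*((2 - 10*⅕ + 2*(⅕)²) + h) = (2 + h)*((2 - 2 + 2*(1/25)) + h) = (2 + h)*((2 - 2 + 2/25) + h) = (2 + h)*(2/25 + h))
-250*K(25, v(0, -2)) + 540 = -250*(25 + (4/25 + 0² + (52/25)*0)) + 540 = -250*(25 + (4/25 + 0 + 0)) + 540 = -250*(25 + 4/25) + 540 = -250*629/25 + 540 = -6290 + 540 = -5750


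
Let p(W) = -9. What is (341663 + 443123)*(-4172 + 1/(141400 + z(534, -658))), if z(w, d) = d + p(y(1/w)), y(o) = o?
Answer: -460777741326950/140733 ≈ -3.2741e+9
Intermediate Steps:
z(w, d) = -9 + d (z(w, d) = d - 9 = -9 + d)
(341663 + 443123)*(-4172 + 1/(141400 + z(534, -658))) = (341663 + 443123)*(-4172 + 1/(141400 + (-9 - 658))) = 784786*(-4172 + 1/(141400 - 667)) = 784786*(-4172 + 1/140733) = 784786*(-587138075/140733) = -460777741326950/140733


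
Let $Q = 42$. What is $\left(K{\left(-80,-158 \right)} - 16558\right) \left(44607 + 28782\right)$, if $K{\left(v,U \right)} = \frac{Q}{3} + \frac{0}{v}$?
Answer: $-1214147616$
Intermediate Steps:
$K{\left(v,U \right)} = 14$ ($K{\left(v,U \right)} = \frac{42}{3} + \frac{0}{v} = 42 \cdot \frac{1}{3} + 0 = 14 + 0 = 14$)
$\left(K{\left(-80,-158 \right)} - 16558\right) \left(44607 + 28782\right) = \left(14 - 16558\right) \left(44607 + 28782\right) = \left(-16544\right) 73389 = -1214147616$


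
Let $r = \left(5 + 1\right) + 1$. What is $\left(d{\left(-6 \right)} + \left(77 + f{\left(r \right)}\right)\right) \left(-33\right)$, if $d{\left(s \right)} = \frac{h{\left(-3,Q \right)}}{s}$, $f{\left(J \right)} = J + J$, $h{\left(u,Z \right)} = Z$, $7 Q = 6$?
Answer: $- \frac{20988}{7} \approx -2998.3$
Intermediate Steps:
$Q = \frac{6}{7}$ ($Q = \frac{1}{7} \cdot 6 = \frac{6}{7} \approx 0.85714$)
$r = 7$ ($r = 6 + 1 = 7$)
$f{\left(J \right)} = 2 J$
$d{\left(s \right)} = \frac{6}{7 s}$
$\left(d{\left(-6 \right)} + \left(77 + f{\left(r \right)}\right)\right) \left(-33\right) = \left(\frac{6}{7 \left(-6\right)} + \left(77 + 2 \cdot 7\right)\right) \left(-33\right) = \left(\frac{6}{7} \left(- \frac{1}{6}\right) + \left(77 + 14\right)\right) \left(-33\right) = \left(- \frac{1}{7} + 91\right) \left(-33\right) = \frac{636}{7} \left(-33\right) = - \frac{20988}{7}$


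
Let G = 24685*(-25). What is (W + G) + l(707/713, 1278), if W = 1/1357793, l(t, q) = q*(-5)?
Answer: -846604302394/1357793 ≈ -6.2352e+5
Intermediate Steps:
G = -617125
l(t, q) = -5*q
W = 1/1357793 ≈ 7.3649e-7
(W + G) + l(707/713, 1278) = (1/1357793 - 617125) - 5*1278 = -837928005124/1357793 - 6390 = -846604302394/1357793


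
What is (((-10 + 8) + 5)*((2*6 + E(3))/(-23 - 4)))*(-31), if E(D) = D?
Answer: 155/3 ≈ 51.667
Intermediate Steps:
(((-10 + 8) + 5)*((2*6 + E(3))/(-23 - 4)))*(-31) = (((-10 + 8) + 5)*((2*6 + 3)/(-23 - 4)))*(-31) = ((-2 + 5)*((12 + 3)/(-27)))*(-31) = (3*(15*(-1/27)))*(-31) = (3*(-5/9))*(-31) = -5/3*(-31) = 155/3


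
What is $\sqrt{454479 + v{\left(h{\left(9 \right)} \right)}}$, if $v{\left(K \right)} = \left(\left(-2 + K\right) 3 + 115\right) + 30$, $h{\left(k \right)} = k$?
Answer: $\sqrt{454645} \approx 674.27$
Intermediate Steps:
$v{\left(K \right)} = 139 + 3 K$ ($v{\left(K \right)} = \left(\left(-6 + 3 K\right) + 115\right) + 30 = \left(109 + 3 K\right) + 30 = 139 + 3 K$)
$\sqrt{454479 + v{\left(h{\left(9 \right)} \right)}} = \sqrt{454479 + \left(139 + 3 \cdot 9\right)} = \sqrt{454479 + \left(139 + 27\right)} = \sqrt{454479 + 166} = \sqrt{454645}$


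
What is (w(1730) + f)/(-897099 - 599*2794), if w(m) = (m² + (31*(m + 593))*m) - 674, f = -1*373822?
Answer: -127200894/2570705 ≈ -49.481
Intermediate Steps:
f = -373822
w(m) = -674 + m² + m*(18383 + 31*m) (w(m) = (m² + (31*(593 + m))*m) - 674 = (m² + (18383 + 31*m)*m) - 674 = (m² + m*(18383 + 31*m)) - 674 = -674 + m² + m*(18383 + 31*m))
(w(1730) + f)/(-897099 - 599*2794) = ((-674 + 32*1730² + 18383*1730) - 373822)/(-897099 - 599*2794) = ((-674 + 32*2992900 + 31802590) - 373822)/(-897099 - 1673606) = ((-674 + 95772800 + 31802590) - 373822)/(-2570705) = (127574716 - 373822)*(-1/2570705) = 127200894*(-1/2570705) = -127200894/2570705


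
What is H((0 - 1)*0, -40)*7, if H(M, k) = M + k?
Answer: -280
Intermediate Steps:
H((0 - 1)*0, -40)*7 = ((0 - 1)*0 - 40)*7 = (-1*0 - 40)*7 = (0 - 40)*7 = -40*7 = -280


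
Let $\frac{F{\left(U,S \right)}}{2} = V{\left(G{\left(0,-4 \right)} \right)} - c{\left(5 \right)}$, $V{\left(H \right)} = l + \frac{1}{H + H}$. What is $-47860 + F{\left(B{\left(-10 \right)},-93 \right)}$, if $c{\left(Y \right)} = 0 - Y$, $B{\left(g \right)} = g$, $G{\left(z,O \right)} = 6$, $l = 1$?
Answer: $- \frac{287087}{6} \approx -47848.0$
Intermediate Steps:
$V{\left(H \right)} = 1 + \frac{1}{2 H}$ ($V{\left(H \right)} = 1 + \frac{1}{H + H} = 1 + \frac{1}{2 H}$)
$c{\left(Y \right)} = - Y$
$F{\left(U,S \right)} = \frac{73}{6}$ ($F{\left(U,S \right)} = 2 \left(\frac{\frac{1}{2} + 6}{6} - \left(-1\right) 5\right) = 2 \left(\frac{1}{6} \cdot \frac{13}{2} - -5\right) = 2 \left(\frac{13}{12} + 5\right) = 2 \cdot \frac{73}{12} = \frac{73}{6}$)
$-47860 + F{\left(B{\left(-10 \right)},-93 \right)} = -47860 + \frac{73}{6} = - \frac{287087}{6}$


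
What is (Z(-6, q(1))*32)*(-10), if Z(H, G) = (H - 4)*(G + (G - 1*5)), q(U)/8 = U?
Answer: 35200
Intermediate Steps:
q(U) = 8*U
Z(H, G) = (-5 + 2*G)*(-4 + H) (Z(H, G) = (-4 + H)*(G + (G - 5)) = (-4 + H)*(G + (-5 + G)) = (-4 + H)*(-5 + 2*G) = (-5 + 2*G)*(-4 + H))
(Z(-6, q(1))*32)*(-10) = ((20 - 64 - 5*(-6) + 2*(8*1)*(-6))*32)*(-10) = ((20 - 8*8 + 30 + 2*8*(-6))*32)*(-10) = ((20 - 64 + 30 - 96)*32)*(-10) = -110*32*(-10) = -3520*(-10) = 35200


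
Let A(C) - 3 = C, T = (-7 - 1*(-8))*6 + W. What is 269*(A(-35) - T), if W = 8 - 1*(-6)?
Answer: -13988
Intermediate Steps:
W = 14 (W = 8 + 6 = 14)
T = 20 (T = (-7 - 1*(-8))*6 + 14 = (-7 + 8)*6 + 14 = 1*6 + 14 = 6 + 14 = 20)
A(C) = 3 + C
269*(A(-35) - T) = 269*((3 - 35) - 1*20) = 269*(-32 - 20) = 269*(-52) = -13988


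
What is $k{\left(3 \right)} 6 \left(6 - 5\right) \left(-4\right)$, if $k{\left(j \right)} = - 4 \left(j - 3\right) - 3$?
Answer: $72$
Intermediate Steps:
$k{\left(j \right)} = 9 - 4 j$ ($k{\left(j \right)} = - 4 \left(-3 + j\right) - 3 = \left(12 - 4 j\right) - 3 = 9 - 4 j$)
$k{\left(3 \right)} 6 \left(6 - 5\right) \left(-4\right) = \left(9 - 12\right) 6 \left(6 - 5\right) \left(-4\right) = \left(9 - 12\right) 6 \cdot 1 \left(-4\right) = \left(-3\right) 6 \left(-4\right) = \left(-18\right) \left(-4\right) = 72$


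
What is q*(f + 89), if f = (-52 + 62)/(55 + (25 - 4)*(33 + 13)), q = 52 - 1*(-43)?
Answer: 8633505/1021 ≈ 8455.9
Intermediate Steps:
q = 95 (q = 52 + 43 = 95)
f = 10/1021 (f = 10/(55 + 21*46) = 10/(55 + 966) = 10/1021 ≈ 0.0097943)
q*(f + 89) = 95*(10/1021 + 89) = 95*(90879/1021) = 8633505/1021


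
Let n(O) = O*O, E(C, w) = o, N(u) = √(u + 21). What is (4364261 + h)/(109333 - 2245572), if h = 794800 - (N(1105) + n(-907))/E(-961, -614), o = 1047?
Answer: -5400714218/2236642233 + √1126/2236642233 ≈ -2.4147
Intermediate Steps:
N(u) = √(21 + u)
E(C, w) = 1047
n(O) = O²
h = 831332951/1047 - √1126/1047 (h = 794800 - (√(21 + 1105) + (-907)²)/1047 = 794800 - (√1126 + 822649)/1047 = 794800 - (822649 + √1126)/1047 = 794800 - (822649/1047 + √1126/1047) = 794800 + (-822649/1047 - √1126/1047) = 831332951/1047 - √1126/1047 ≈ 7.9401e+5)
(4364261 + h)/(109333 - 2245572) = (4364261 + (831332951/1047 - √1126/1047))/(109333 - 2245572) = (5400714218/1047 - √1126/1047)/(-2136239) = (5400714218/1047 - √1126/1047)*(-1/2136239) = -5400714218/2236642233 + √1126/2236642233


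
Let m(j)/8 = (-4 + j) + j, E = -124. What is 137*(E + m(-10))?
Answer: -43292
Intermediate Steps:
m(j) = -32 + 16*j (m(j) = 8*((-4 + j) + j) = 8*(-4 + 2*j) = -32 + 16*j)
137*(E + m(-10)) = 137*(-124 + (-32 + 16*(-10))) = 137*(-124 + (-32 - 160)) = 137*(-124 - 192) = 137*(-316) = -43292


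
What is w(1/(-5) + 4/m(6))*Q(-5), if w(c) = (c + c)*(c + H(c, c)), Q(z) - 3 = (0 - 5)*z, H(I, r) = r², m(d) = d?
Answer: 60368/3375 ≈ 17.887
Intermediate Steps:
Q(z) = 3 - 5*z (Q(z) = 3 + (0 - 5)*z = 3 - 5*z)
w(c) = 2*c*(c + c²) (w(c) = (c + c)*(c + c²) = (2*c)*(c + c²) = 2*c*(c + c²))
w(1/(-5) + 4/m(6))*Q(-5) = (2*(1/(-5) + 4/6)²*(1 + (1/(-5) + 4/6)))*(3 - 5*(-5)) = (2*(1*(-⅕) + 4*(⅙))²*(1 + (1*(-⅕) + 4*(⅙))))*(3 + 25) = (2*(-⅕ + ⅔)²*(1 + (-⅕ + ⅔)))*28 = (2*(7/15)²*(1 + 7/15))*28 = (2*(49/225)*(22/15))*28 = (2156/3375)*28 = 60368/3375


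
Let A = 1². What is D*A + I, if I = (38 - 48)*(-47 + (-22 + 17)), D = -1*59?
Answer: 461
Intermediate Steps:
D = -59
I = 520 (I = -10*(-47 - 5) = -10*(-52) = 520)
A = 1
D*A + I = -59*1 + 520 = -59 + 520 = 461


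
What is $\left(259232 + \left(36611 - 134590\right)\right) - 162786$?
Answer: $-1533$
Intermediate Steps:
$\left(259232 + \left(36611 - 134590\right)\right) - 162786 = \left(259232 - 97979\right) - 162786 = 161253 - 162786 = -1533$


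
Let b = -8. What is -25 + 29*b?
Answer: -257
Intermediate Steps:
-25 + 29*b = -25 + 29*(-8) = -25 - 232 = -257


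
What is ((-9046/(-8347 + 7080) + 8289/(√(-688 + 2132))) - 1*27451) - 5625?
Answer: -1581631185/48146 ≈ -32851.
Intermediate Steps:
((-9046/(-8347 + 7080) + 8289/(√(-688 + 2132))) - 1*27451) - 5625 = ((-9046/(-1267) + 8289/(√1444)) - 27451) - 5625 = ((-9046*(-1/1267) + 8289/38) - 27451) - 5625 = ((9046/1267 + 8289*(1/38)) - 27451) - 5625 = ((9046/1267 + 8289/38) - 27451) - 5625 = (10845911/48146 - 27451) - 5625 = -1310809935/48146 - 5625 = -1581631185/48146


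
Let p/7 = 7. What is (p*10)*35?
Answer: 17150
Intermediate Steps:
p = 49 (p = 7*7 = 49)
(p*10)*35 = (49*10)*35 = 490*35 = 17150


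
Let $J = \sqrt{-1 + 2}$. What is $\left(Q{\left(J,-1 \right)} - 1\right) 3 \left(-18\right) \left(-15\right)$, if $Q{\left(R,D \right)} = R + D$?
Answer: $-810$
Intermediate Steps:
$J = 1$ ($J = \sqrt{1} = 1$)
$Q{\left(R,D \right)} = D + R$
$\left(Q{\left(J,-1 \right)} - 1\right) 3 \left(-18\right) \left(-15\right) = \left(\left(-1 + 1\right) - 1\right) 3 \left(-18\right) \left(-15\right) = \left(0 - 1\right) 3 \left(-18\right) \left(-15\right) = \left(-1\right) 3 \left(-18\right) \left(-15\right) = \left(-3\right) \left(-18\right) \left(-15\right) = 54 \left(-15\right) = -810$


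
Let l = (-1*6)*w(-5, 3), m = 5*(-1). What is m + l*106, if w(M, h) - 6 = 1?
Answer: -4457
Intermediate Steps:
w(M, h) = 7 (w(M, h) = 6 + 1 = 7)
m = -5
l = -42 (l = -1*6*7 = -6*7 = -42)
m + l*106 = -5 - 42*106 = -5 - 4452 = -4457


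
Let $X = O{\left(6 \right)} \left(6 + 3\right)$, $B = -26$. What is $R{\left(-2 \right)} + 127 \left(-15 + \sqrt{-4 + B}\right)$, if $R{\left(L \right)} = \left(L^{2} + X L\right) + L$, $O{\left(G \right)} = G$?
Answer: $-2011 + 127 i \sqrt{30} \approx -2011.0 + 695.61 i$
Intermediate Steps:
$X = 54$ ($X = 6 \left(6 + 3\right) = 6 \cdot 9 = 54$)
$R{\left(L \right)} = L^{2} + 55 L$ ($R{\left(L \right)} = \left(L^{2} + 54 L\right) + L = L^{2} + 55 L$)
$R{\left(-2 \right)} + 127 \left(-15 + \sqrt{-4 + B}\right) = - 2 \left(55 - 2\right) + 127 \left(-15 + \sqrt{-4 - 26}\right) = \left(-2\right) 53 + 127 \left(-15 + \sqrt{-30}\right) = -106 + 127 \left(-15 + i \sqrt{30}\right) = -106 - \left(1905 - 127 i \sqrt{30}\right) = -2011 + 127 i \sqrt{30}$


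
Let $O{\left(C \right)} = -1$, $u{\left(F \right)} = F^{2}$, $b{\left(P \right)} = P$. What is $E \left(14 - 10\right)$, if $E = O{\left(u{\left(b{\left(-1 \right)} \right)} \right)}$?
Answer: $-4$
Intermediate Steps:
$E = -1$
$E \left(14 - 10\right) = - (14 - 10) = \left(-1\right) 4 = -4$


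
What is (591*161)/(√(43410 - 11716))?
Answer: 4137*√31694/1378 ≈ 534.47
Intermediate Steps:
(591*161)/(√(43410 - 11716)) = 95151/(√31694) = 95151*(√31694/31694) = 4137*√31694/1378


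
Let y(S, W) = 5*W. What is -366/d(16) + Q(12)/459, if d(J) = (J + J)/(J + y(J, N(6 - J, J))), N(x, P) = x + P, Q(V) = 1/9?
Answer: -17387371/33048 ≈ -526.13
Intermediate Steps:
Q(V) = ⅑
N(x, P) = P + x
d(J) = 2*J/(30 + J) (d(J) = (J + J)/(J + 5*(J + (6 - J))) = (2*J)/(J + 5*6) = (2*J)/(J + 30) = (2*J)/(30 + J) = 2*J/(30 + J))
-366/d(16) + Q(12)/459 = -366/(2*16/(30 + 16)) + (⅑)/459 = -366/(2*16/46) + (⅑)*(1/459) = -366/(2*16*(1/46)) + 1/4131 = -366/16/23 + 1/4131 = -366*23/16 + 1/4131 = -4209/8 + 1/4131 = -17387371/33048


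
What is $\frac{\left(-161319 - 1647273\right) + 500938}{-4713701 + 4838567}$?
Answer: $- \frac{653827}{62433} \approx -10.472$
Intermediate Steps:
$\frac{\left(-161319 - 1647273\right) + 500938}{-4713701 + 4838567} = \frac{-1808592 + 500938}{124866} = \left(-1307654\right) \frac{1}{124866} = - \frac{653827}{62433}$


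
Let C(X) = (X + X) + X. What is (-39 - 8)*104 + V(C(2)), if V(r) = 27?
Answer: -4861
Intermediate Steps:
C(X) = 3*X (C(X) = 2*X + X = 3*X)
(-39 - 8)*104 + V(C(2)) = (-39 - 8)*104 + 27 = -47*104 + 27 = -4888 + 27 = -4861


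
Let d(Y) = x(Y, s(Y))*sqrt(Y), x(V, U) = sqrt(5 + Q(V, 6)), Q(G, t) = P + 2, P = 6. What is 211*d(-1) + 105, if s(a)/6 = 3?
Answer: 105 + 211*I*sqrt(13) ≈ 105.0 + 760.77*I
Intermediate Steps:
s(a) = 18 (s(a) = 6*3 = 18)
Q(G, t) = 8 (Q(G, t) = 6 + 2 = 8)
x(V, U) = sqrt(13) (x(V, U) = sqrt(5 + 8) = sqrt(13))
d(Y) = sqrt(13)*sqrt(Y)
211*d(-1) + 105 = 211*(sqrt(13)*sqrt(-1)) + 105 = 211*(sqrt(13)*I) + 105 = 211*(I*sqrt(13)) + 105 = 211*I*sqrt(13) + 105 = 105 + 211*I*sqrt(13)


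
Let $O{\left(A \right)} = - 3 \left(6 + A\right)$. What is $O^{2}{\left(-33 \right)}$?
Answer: $6561$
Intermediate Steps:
$O{\left(A \right)} = -18 - 3 A$
$O^{2}{\left(-33 \right)} = \left(-18 - -99\right)^{2} = \left(-18 + 99\right)^{2} = 81^{2} = 6561$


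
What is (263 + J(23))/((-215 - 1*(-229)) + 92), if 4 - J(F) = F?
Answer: 122/53 ≈ 2.3019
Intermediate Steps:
J(F) = 4 - F
(263 + J(23))/((-215 - 1*(-229)) + 92) = (263 + (4 - 1*23))/((-215 - 1*(-229)) + 92) = (263 + (4 - 23))/((-215 + 229) + 92) = (263 - 19)/(14 + 92) = 244/106 = 244*(1/106) = 122/53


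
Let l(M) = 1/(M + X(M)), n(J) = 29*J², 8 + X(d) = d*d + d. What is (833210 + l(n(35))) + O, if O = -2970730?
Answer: -2697756867645839/1262096667 ≈ -2.1375e+6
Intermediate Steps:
X(d) = -8 + d + d² (X(d) = -8 + (d*d + d) = -8 + (d² + d) = -8 + (d + d²) = -8 + d + d²)
l(M) = 1/(-8 + M² + 2*M) (l(M) = 1/(M + (-8 + M + M²)) = 1/(-8 + M² + 2*M))
(833210 + l(n(35))) + O = (833210 + 1/(-8 + (29*35²)² + 2*(29*35²))) - 2970730 = (833210 + 1/(-8 + (29*1225)² + 2*(29*1225))) - 2970730 = (833210 + 1/(-8 + 35525² + 2*35525)) - 2970730 = (833210 + 1/(-8 + 1262025625 + 71050)) - 2970730 = (833210 + 1/1262096667) - 2970730 = 1051591563911071/1262096667 - 2970730 = -2697756867645839/1262096667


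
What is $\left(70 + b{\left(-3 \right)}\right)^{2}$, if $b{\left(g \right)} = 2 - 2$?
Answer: $4900$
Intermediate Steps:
$b{\left(g \right)} = 0$
$\left(70 + b{\left(-3 \right)}\right)^{2} = \left(70 + 0\right)^{2} = 70^{2} = 4900$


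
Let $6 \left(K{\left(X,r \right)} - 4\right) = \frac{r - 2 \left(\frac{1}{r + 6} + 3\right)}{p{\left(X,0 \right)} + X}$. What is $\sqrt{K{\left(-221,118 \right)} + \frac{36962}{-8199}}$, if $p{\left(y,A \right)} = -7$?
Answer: $\frac{i \sqrt{24460198931603}}{6438948} \approx 0.7681 i$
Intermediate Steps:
$K{\left(X,r \right)} = 4 + \frac{-6 + r - \frac{2}{6 + r}}{6 \left(-7 + X\right)}$ ($K{\left(X,r \right)} = 4 + \frac{\left(r - 2 \left(\frac{1}{r + 6} + 3\right)\right) \frac{1}{-7 + X}}{6} = 4 + \frac{\left(r - 2 \left(\frac{1}{6 + r} + 3\right)\right) \frac{1}{-7 + X}}{6} = 4 + \frac{\left(r - 2 \left(3 + \frac{1}{6 + r}\right)\right) \frac{1}{-7 + X}}{6} = 4 + \frac{\left(r - \left(6 + \frac{2}{6 + r}\right)\right) \frac{1}{-7 + X}}{6} = 4 + \frac{\left(-6 + r - \frac{2}{6 + r}\right) \frac{1}{-7 + X}}{6} = 4 + \frac{\frac{1}{-7 + X} \left(-6 + r - \frac{2}{6 + r}\right)}{6} = 4 + \frac{-6 + r - \frac{2}{6 + r}}{6 \left(-7 + X\right)}$)
$\sqrt{K{\left(-221,118 \right)} + \frac{36962}{-8199}} = \sqrt{\frac{-1046 + 118^{2} - 19824 + 144 \left(-221\right) + 24 \left(-221\right) 118}{6 \left(-42 - 826 + 6 \left(-221\right) - 26078\right)} + \frac{36962}{-8199}} = \sqrt{\frac{-1046 + 13924 - 19824 - 31824 - 625872}{6 \left(-42 - 826 - 1326 - 26078\right)} + 36962 \left(- \frac{1}{8199}\right)} = \sqrt{\frac{1}{6} \frac{1}{-28272} \left(-664642\right) - \frac{36962}{8199}} = \sqrt{\frac{1}{6} \left(- \frac{1}{28272}\right) \left(-664642\right) - \frac{36962}{8199}} = \sqrt{\frac{332321}{84816} - \frac{36962}{8199}} = \sqrt{- \frac{45585457}{77267376}} = \frac{i \sqrt{24460198931603}}{6438948}$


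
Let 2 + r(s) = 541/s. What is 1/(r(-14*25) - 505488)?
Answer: -350/176922041 ≈ -1.9783e-6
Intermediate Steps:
r(s) = -2 + 541/s
1/(r(-14*25) - 505488) = 1/((-2 + 541/((-14*25))) - 505488) = 1/((-2 + 541/(-350)) - 505488) = 1/((-2 + 541*(-1/350)) - 505488) = 1/((-2 - 541/350) - 505488) = 1/(-1241/350 - 505488) = 1/(-176922041/350) = -350/176922041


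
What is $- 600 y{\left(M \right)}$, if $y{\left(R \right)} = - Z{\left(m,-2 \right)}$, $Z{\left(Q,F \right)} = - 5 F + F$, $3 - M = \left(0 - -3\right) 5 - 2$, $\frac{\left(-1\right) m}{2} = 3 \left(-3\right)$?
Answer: $4800$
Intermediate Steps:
$m = 18$ ($m = - 2 \cdot 3 \left(-3\right) = \left(-2\right) \left(-9\right) = 18$)
$M = -10$ ($M = 3 - \left(\left(0 - -3\right) 5 - 2\right) = 3 - \left(\left(0 + 3\right) 5 - 2\right) = 3 - \left(3 \cdot 5 - 2\right) = 3 - \left(15 - 2\right) = 3 - 13 = -10$)
$Z{\left(Q,F \right)} = - 4 F$
$y{\left(R \right)} = -8$ ($y{\left(R \right)} = - \left(-4\right) \left(-2\right) = \left(-1\right) 8 = -8$)
$- 600 y{\left(M \right)} = \left(-600\right) \left(-8\right) = 4800$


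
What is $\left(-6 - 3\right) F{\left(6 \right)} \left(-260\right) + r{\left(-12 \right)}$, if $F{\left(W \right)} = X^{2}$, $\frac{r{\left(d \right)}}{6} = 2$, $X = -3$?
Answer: $21072$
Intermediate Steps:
$r{\left(d \right)} = 12$ ($r{\left(d \right)} = 6 \cdot 2 = 12$)
$F{\left(W \right)} = 9$ ($F{\left(W \right)} = \left(-3\right)^{2} = 9$)
$\left(-6 - 3\right) F{\left(6 \right)} \left(-260\right) + r{\left(-12 \right)} = \left(-6 - 3\right) 9 \left(-260\right) + 12 = \left(-9\right) 9 \left(-260\right) + 12 = \left(-81\right) \left(-260\right) + 12 = 21060 + 12 = 21072$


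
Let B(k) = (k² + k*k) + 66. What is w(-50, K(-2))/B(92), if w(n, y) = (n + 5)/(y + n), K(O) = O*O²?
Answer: 45/985652 ≈ 4.5655e-5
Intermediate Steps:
K(O) = O³
w(n, y) = (5 + n)/(n + y)
B(k) = 66 + 2*k² (B(k) = (k² + k²) + 66 = 2*k² + 66 = 66 + 2*k²)
w(-50, K(-2))/B(92) = ((5 - 50)/(-50 + (-2)³))/(66 + 2*92²) = (-45/(-50 - 8))/(66 + 2*8464) = (-45/(-58))/(66 + 16928) = -1/58*(-45)/16994 = (45/58)*(1/16994) = 45/985652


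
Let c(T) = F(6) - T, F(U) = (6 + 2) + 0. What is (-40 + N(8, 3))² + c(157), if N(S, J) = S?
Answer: 875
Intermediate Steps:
F(U) = 8 (F(U) = 8 + 0 = 8)
c(T) = 8 - T
(-40 + N(8, 3))² + c(157) = (-40 + 8)² + (8 - 1*157) = (-32)² + (8 - 157) = 1024 - 149 = 875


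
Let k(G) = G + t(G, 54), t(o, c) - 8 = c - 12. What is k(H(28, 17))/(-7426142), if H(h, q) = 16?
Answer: -33/3713071 ≈ -8.8875e-6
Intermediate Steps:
t(o, c) = -4 + c (t(o, c) = 8 + (c - 12) = 8 + (-12 + c) = -4 + c)
k(G) = 50 + G (k(G) = G + (-4 + 54) = G + 50 = 50 + G)
k(H(28, 17))/(-7426142) = (50 + 16)/(-7426142) = 66*(-1/7426142) = -33/3713071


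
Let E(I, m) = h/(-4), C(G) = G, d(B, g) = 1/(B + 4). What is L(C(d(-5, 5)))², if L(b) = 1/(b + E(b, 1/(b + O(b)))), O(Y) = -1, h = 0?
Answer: 1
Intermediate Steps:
d(B, g) = 1/(4 + B)
E(I, m) = 0 (E(I, m) = 0/(-4) = 0*(-¼) = 0)
L(b) = 1/b (L(b) = 1/(b + 0) = 1/b)
L(C(d(-5, 5)))² = (1/(1/(4 - 5)))² = (1/(1/(-1)))² = (1/(-1))² = (-1)² = 1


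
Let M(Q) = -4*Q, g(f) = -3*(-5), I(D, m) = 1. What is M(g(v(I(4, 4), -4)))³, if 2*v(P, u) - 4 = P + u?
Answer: -216000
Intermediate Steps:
v(P, u) = 2 + P/2 + u/2 (v(P, u) = 2 + (P + u)/2 = 2 + (P/2 + u/2) = 2 + P/2 + u/2)
g(f) = 15
M(g(v(I(4, 4), -4)))³ = (-4*15)³ = (-60)³ = -216000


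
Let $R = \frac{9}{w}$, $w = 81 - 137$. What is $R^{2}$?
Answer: $\frac{81}{3136} \approx 0.025829$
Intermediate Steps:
$w = -56$
$R = - \frac{9}{56}$ ($R = \frac{9}{-56} = 9 \left(- \frac{1}{56}\right) = - \frac{9}{56} \approx -0.16071$)
$R^{2} = \left(- \frac{9}{56}\right)^{2} = \frac{81}{3136}$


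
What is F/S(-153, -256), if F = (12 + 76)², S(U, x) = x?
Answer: -121/4 ≈ -30.250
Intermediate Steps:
F = 7744 (F = 88² = 7744)
F/S(-153, -256) = 7744/(-256) = 7744*(-1/256) = -121/4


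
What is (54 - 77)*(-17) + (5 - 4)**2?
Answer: 392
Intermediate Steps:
(54 - 77)*(-17) + (5 - 4)**2 = -23*(-17) + 1**2 = 391 + 1 = 392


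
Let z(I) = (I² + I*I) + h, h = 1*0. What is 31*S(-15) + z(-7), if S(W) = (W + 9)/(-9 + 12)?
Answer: 36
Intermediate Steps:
h = 0
S(W) = 3 + W/3 (S(W) = (9 + W)/3 = (9 + W)*(⅓) = 3 + W/3)
z(I) = 2*I² (z(I) = (I² + I*I) + 0 = (I² + I²) + 0 = 2*I² + 0 = 2*I²)
31*S(-15) + z(-7) = 31*(3 + (⅓)*(-15)) + 2*(-7)² = 31*(3 - 5) + 2*49 = 31*(-2) + 98 = -62 + 98 = 36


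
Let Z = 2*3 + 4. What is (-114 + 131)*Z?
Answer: 170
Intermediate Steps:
Z = 10 (Z = 6 + 4 = 10)
(-114 + 131)*Z = (-114 + 131)*10 = 17*10 = 170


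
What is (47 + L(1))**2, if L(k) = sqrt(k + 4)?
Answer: (47 + sqrt(5))**2 ≈ 2424.2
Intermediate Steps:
L(k) = sqrt(4 + k)
(47 + L(1))**2 = (47 + sqrt(4 + 1))**2 = (47 + sqrt(5))**2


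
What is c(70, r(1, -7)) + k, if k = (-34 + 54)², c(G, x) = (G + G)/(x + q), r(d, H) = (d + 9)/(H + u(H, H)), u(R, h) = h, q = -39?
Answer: 55110/139 ≈ 396.47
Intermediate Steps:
r(d, H) = (9 + d)/(2*H) (r(d, H) = (d + 9)/(H + H) = (9 + d)/((2*H)) = (9 + d)*(1/(2*H)) = (9 + d)/(2*H))
c(G, x) = 2*G/(-39 + x) (c(G, x) = (G + G)/(x - 39) = (2*G)/(-39 + x) = 2*G/(-39 + x))
k = 400 (k = 20² = 400)
c(70, r(1, -7)) + k = 2*70/(-39 + (½)*(9 + 1)/(-7)) + 400 = 2*70/(-39 + (½)*(-⅐)*10) + 400 = 2*70/(-39 - 5/7) + 400 = 2*70/(-278/7) + 400 = 2*70*(-7/278) + 400 = -490/139 + 400 = 55110/139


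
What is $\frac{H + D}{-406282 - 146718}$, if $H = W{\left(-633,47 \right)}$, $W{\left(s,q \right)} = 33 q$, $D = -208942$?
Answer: $\frac{207391}{553000} \approx 0.37503$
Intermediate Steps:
$H = 1551$ ($H = 33 \cdot 47 = 1551$)
$\frac{H + D}{-406282 - 146718} = \frac{1551 - 208942}{-406282 - 146718} = - \frac{207391}{-553000} = \left(-207391\right) \left(- \frac{1}{553000}\right) = \frac{207391}{553000}$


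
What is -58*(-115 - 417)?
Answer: 30856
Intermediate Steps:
-58*(-115 - 417) = -58*(-532) = 30856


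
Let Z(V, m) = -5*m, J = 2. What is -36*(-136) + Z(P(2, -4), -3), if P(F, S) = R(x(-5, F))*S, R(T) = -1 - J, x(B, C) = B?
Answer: 4911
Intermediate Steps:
R(T) = -3 (R(T) = -1 - 1*2 = -1 - 2 = -3)
P(F, S) = -3*S
-36*(-136) + Z(P(2, -4), -3) = -36*(-136) - 5*(-3) = 4896 + 15 = 4911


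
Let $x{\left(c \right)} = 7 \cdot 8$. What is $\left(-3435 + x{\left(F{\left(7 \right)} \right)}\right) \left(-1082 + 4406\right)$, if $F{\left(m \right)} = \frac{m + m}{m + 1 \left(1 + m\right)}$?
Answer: $-11231796$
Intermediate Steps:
$F{\left(m \right)} = \frac{2 m}{1 + 2 m}$ ($F{\left(m \right)} = \frac{2 m}{m + \left(1 + m\right)} = \frac{2 m}{1 + 2 m}$)
$x{\left(c \right)} = 56$
$\left(-3435 + x{\left(F{\left(7 \right)} \right)}\right) \left(-1082 + 4406\right) = \left(-3435 + 56\right) \left(-1082 + 4406\right) = \left(-3379\right) 3324 = -11231796$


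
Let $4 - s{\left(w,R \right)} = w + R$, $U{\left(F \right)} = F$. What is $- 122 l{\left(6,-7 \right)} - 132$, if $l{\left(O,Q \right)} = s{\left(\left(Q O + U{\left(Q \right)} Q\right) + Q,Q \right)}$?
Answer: $-1474$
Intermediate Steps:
$s{\left(w,R \right)} = 4 - R - w$ ($s{\left(w,R \right)} = 4 - \left(w + R\right) = 4 - \left(R + w\right) = 4 - R - w$)
$l{\left(O,Q \right)} = 4 - Q^{2} - 2 Q - O Q$ ($l{\left(O,Q \right)} = 4 - Q - \left(\left(Q O + Q Q\right) + Q\right) = 4 - Q - \left(\left(O Q + Q^{2}\right) + Q\right) = 4 - Q - \left(\left(Q^{2} + O Q\right) + Q\right) = 4 - Q - \left(Q + Q^{2} + O Q\right) = 4 - Q^{2} - 2 Q - O Q$)
$- 122 l{\left(6,-7 \right)} - 132 = - 122 \left(4 - -7 - - 7 \left(1 + 6 - 7\right)\right) - 132 = - 122 \left(4 + 7 - \left(-7\right) 0\right) - 132 = - 122 \left(4 + 7 + 0\right) - 132 = \left(-122\right) 11 - 132 = -1342 - 132 = -1474$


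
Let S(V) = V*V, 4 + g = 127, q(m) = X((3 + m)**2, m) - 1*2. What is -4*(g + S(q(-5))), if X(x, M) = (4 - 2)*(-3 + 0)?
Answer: -748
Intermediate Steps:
X(x, M) = -6 (X(x, M) = 2*(-3) = -6)
q(m) = -8 (q(m) = -6 - 1*2 = -6 - 2 = -8)
g = 123 (g = -4 + 127 = 123)
S(V) = V**2
-4*(g + S(q(-5))) = -4*(123 + (-8)**2) = -4*(123 + 64) = -4*187 = -748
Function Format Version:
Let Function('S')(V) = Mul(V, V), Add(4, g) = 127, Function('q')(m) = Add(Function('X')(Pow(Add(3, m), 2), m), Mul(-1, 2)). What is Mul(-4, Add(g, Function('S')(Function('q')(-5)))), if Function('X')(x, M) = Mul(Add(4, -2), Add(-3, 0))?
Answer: -748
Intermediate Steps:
Function('X')(x, M) = -6 (Function('X')(x, M) = Mul(2, -3) = -6)
Function('q')(m) = -8 (Function('q')(m) = Add(-6, Mul(-1, 2)) = Add(-6, -2) = -8)
g = 123 (g = Add(-4, 127) = 123)
Function('S')(V) = Pow(V, 2)
Mul(-4, Add(g, Function('S')(Function('q')(-5)))) = Mul(-4, Add(123, Pow(-8, 2))) = Mul(-4, Add(123, 64)) = Mul(-4, 187) = -748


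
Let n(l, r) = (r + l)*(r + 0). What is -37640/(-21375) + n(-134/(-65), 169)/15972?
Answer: 81274967/22760100 ≈ 3.5709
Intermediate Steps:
n(l, r) = r*(l + r) (n(l, r) = (l + r)*r = r*(l + r))
-37640/(-21375) + n(-134/(-65), 169)/15972 = -37640/(-21375) + (169*(-134/(-65) + 169))/15972 = -37640*(-1/21375) + (169*(-134*(-1/65) + 169))*(1/15972) = 7528/4275 + (169*(134/65 + 169))*(1/15972) = 7528/4275 + (169*(11119/65))*(1/15972) = 7528/4275 + (144547/5)*(1/15972) = 7528/4275 + 144547/79860 = 81274967/22760100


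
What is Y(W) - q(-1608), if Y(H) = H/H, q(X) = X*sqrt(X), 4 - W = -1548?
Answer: 1 + 3216*I*sqrt(402) ≈ 1.0 + 64481.0*I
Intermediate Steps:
W = 1552 (W = 4 - 1*(-1548) = 4 + 1548 = 1552)
q(X) = X**(3/2)
Y(H) = 1
Y(W) - q(-1608) = 1 - (-1608)**(3/2) = 1 - (-3216)*I*sqrt(402) = 1 + 3216*I*sqrt(402)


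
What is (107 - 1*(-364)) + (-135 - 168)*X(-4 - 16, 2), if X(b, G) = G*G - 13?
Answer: 3198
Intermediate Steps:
X(b, G) = -13 + G**2 (X(b, G) = G**2 - 13 = -13 + G**2)
(107 - 1*(-364)) + (-135 - 168)*X(-4 - 16, 2) = (107 - 1*(-364)) + (-135 - 168)*(-13 + 2**2) = (107 + 364) - 303*(-13 + 4) = 471 - 303*(-9) = 471 + 2727 = 3198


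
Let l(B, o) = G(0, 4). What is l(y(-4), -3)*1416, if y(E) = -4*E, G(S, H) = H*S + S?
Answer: 0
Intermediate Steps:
G(S, H) = S + H*S
l(B, o) = 0 (l(B, o) = 0*(1 + 4) = 0*5 = 0)
l(y(-4), -3)*1416 = 0*1416 = 0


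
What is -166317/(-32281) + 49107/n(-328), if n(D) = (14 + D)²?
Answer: 17983413999/3182777476 ≈ 5.6502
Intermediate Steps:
-166317/(-32281) + 49107/n(-328) = -166317/(-32281) + 49107/((14 - 328)²) = -166317*(-1/32281) + 49107/((-314)²) = 166317/32281 + 49107/98596 = 17983413999/3182777476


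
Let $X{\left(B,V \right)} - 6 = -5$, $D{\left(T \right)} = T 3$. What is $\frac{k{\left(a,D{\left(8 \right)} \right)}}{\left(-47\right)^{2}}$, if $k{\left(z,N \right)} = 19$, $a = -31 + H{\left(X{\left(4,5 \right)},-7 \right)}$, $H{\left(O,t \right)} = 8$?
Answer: $\frac{19}{2209} \approx 0.0086012$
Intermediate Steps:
$D{\left(T \right)} = 3 T$
$X{\left(B,V \right)} = 1$ ($X{\left(B,V \right)} = 6 - 5 = 1$)
$a = -23$ ($a = -31 + 8 = -23$)
$\frac{k{\left(a,D{\left(8 \right)} \right)}}{\left(-47\right)^{2}} = \frac{19}{\left(-47\right)^{2}} = \frac{19}{2209}$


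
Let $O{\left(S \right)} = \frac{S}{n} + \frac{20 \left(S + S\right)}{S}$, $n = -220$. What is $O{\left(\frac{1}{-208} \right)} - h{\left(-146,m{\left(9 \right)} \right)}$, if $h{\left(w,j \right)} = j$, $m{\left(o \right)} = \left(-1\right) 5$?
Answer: $\frac{2059201}{45760} \approx 45.0$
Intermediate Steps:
$m{\left(o \right)} = -5$
$O{\left(S \right)} = 40 - \frac{S}{220}$ ($O{\left(S \right)} = \frac{S}{-220} + \frac{20 \left(S + S\right)}{S} = S \left(- \frac{1}{220}\right) + \frac{20 \cdot 2 S}{S} = - \frac{S}{220} + \frac{40 S}{S} = - \frac{S}{220} + 40 = 40 - \frac{S}{220}$)
$O{\left(\frac{1}{-208} \right)} - h{\left(-146,m{\left(9 \right)} \right)} = \left(40 - \frac{1}{220 \left(-208\right)}\right) - -5 = \left(40 - - \frac{1}{45760}\right) + 5 = \left(40 + \frac{1}{45760}\right) + 5 = \frac{1830401}{45760} + 5 = \frac{2059201}{45760}$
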